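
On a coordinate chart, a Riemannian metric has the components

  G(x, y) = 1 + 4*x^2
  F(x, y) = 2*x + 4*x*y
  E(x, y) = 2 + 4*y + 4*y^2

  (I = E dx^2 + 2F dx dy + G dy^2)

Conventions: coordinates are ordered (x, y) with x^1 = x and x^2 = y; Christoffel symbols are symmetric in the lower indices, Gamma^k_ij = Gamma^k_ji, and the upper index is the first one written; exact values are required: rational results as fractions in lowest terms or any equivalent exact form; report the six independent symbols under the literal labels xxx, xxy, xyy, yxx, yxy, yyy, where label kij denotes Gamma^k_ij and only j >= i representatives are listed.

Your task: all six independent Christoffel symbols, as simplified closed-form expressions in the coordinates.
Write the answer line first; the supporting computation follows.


Answer: Gamma_xxx = 0, Gamma_xxy = (2*y + 1)/(2*x^2 + 2*y^2 + 2*y + 1), Gamma_xyy = 0, Gamma_yxx = 0, Gamma_yxy = 2*x/(2*x^2 + 2*y^2 + 2*y + 1), Gamma_yyy = 0

E = 2 + 4*y + 4*y^2; F = 2*x + 4*x*y; G = 1 + 4*x^2
Gamma^k_ij = (1/2) g^{kl} (d_i g_jl + d_j g_il - d_l g_ij), with g^inv = (1/(EG-F^2)) [[G, -F], [-F, E]]
first partials: E_x = 0, E_y = 4 + 8*y, F_x = 2 + 4*y, F_y = 4*x, G_x = 8*x, G_y = 0
D = EG - F^2 = 2 + 4*y + 4*y^2 + 4*x^2
expanded: Gamma^x_xx = (G E_x - 2F F_x + F E_y)/(2D), Gamma^x_xy = (G E_y - F G_x)/(2D), Gamma^x_yy = (2G F_y - G G_x - F G_y)/(2D), Gamma^y_xx = (2E F_x - E E_y - F E_x)/(2D), Gamma^y_xy = (E G_x - F E_y)/(2D), Gamma^y_yy = (E G_y - 2F F_y + F G_x)/(2D); substitute and cancel common factors


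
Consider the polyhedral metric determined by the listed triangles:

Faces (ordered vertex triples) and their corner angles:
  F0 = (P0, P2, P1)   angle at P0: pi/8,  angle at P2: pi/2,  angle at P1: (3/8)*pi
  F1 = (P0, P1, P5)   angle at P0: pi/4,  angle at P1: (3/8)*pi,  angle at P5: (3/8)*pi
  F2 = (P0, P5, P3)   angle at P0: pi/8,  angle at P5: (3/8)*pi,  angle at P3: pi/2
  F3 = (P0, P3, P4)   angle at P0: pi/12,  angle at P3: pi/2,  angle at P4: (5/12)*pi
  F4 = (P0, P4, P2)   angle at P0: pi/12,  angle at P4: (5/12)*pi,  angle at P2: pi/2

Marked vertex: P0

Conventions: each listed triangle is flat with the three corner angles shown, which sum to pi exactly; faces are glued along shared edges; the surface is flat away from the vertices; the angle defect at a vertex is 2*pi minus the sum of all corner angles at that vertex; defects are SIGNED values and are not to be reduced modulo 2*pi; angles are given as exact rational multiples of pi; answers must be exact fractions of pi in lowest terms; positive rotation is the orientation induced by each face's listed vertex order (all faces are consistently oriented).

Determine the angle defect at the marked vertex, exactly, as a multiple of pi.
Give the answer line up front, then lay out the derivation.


Answer: defect(P0) = (4/3)*pi

Sum of corner angles at P0: (2/3)*pi
defect = 2*pi - (2/3)*pi


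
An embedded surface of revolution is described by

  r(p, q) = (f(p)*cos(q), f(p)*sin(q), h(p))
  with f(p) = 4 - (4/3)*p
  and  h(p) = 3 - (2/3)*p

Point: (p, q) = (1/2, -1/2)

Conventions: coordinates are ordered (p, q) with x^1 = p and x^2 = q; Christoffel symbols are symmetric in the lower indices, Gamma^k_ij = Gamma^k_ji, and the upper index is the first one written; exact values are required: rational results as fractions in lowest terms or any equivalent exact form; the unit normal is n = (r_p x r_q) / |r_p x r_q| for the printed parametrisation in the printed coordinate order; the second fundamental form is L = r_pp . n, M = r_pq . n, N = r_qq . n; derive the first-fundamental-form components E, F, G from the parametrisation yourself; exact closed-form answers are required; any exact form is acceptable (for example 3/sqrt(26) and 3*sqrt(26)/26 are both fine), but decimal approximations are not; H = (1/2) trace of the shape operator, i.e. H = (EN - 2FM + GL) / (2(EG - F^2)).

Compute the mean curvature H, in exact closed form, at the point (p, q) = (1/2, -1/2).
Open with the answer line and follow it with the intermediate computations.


Answer: H = -3*sqrt(5)/100

f = 10/3, f' = -4/3, f'' = 0, h' = -2/3, h'' = 0
E = 20/9, F = 0, G = 100/9; answer radicand W^2 = 20/9
unnormalised second-form numerators: l = 0, m = 0, n = -20/9; L = l/sqrt(20/9), and similarly M = m/sqrt(W^2), N = n/sqrt(W^2)
H = (E*n - 2*F*m + G*l) / (2*(EG - F^2)*sqrt(W^2)); E*n - 2*F*m + G*l = -400/81, EG - F^2 = 2000/81, so H = (-1/10)/sqrt(20/9)


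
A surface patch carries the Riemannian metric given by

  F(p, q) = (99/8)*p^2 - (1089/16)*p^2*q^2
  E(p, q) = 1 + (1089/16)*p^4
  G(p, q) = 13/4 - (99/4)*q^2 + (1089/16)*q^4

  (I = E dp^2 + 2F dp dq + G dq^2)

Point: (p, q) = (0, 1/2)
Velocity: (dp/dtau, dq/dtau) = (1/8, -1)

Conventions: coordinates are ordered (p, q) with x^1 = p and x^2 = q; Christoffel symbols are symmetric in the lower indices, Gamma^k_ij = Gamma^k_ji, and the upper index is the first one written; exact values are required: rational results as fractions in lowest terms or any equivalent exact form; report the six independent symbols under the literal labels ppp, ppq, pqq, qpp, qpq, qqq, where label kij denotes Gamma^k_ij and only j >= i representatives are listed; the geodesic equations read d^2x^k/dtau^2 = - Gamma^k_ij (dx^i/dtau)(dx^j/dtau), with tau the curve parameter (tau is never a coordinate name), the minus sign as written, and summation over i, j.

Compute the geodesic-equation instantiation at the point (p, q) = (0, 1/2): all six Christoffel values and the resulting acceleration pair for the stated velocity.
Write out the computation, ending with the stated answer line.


E = 1, F = 0, G = 337/256 at the point
E_p = 0, E_q = 0, F_p = 0, F_q = 0, G_p = 0, G_q = 297/32
EG - F^2 = 337/256;  g^inv = (256/337) * [[337/256, 0], [0, 1]]
first-kind symbols [ij,l] = (1/2)(d_i g_jl + d_j g_il - d_l g_ij): [pp,p] = E_p/2 = 0, [pp,q] = F_p - E_q/2 = 0, [pq,p] = E_q/2 = 0, [pq,q] = G_p/2 = 0, [qq,p] = F_q - G_p/2 = 0, [qq,q] = G_q/2 = 297/64
Gamma^p_ij = (G*[ij,p] - F*[ij,q])/(EG - F^2), Gamma^q_ij = (E*[ij,q] - F*[ij,p])/(EG - F^2)
Gamma_ppp = 0, Gamma_ppq = 0, Gamma_pqq = 0, Gamma_qpp = 0, Gamma_qpq = 0, Gamma_qqq = 1188/337
d^2p/dtau^2 = -(Gamma_ppp*(1/8)^2 + 2*Gamma_ppq*(1/8)*(-1) + Gamma_pqq*(-1)^2) = 0
d^2q/dtau^2 = -(Gamma_qpp*(1/8)^2 + 2*Gamma_qpq*(1/8)*(-1) + Gamma_qqq*(-1)^2) = -1188/337

Answer: Gamma_ppp = 0, Gamma_ppq = 0, Gamma_pqq = 0, Gamma_qpp = 0, Gamma_qpq = 0, Gamma_qqq = 1188/337; accelerations (d^2p/dtau^2, d^2q/dtau^2) = (0, -1188/337)


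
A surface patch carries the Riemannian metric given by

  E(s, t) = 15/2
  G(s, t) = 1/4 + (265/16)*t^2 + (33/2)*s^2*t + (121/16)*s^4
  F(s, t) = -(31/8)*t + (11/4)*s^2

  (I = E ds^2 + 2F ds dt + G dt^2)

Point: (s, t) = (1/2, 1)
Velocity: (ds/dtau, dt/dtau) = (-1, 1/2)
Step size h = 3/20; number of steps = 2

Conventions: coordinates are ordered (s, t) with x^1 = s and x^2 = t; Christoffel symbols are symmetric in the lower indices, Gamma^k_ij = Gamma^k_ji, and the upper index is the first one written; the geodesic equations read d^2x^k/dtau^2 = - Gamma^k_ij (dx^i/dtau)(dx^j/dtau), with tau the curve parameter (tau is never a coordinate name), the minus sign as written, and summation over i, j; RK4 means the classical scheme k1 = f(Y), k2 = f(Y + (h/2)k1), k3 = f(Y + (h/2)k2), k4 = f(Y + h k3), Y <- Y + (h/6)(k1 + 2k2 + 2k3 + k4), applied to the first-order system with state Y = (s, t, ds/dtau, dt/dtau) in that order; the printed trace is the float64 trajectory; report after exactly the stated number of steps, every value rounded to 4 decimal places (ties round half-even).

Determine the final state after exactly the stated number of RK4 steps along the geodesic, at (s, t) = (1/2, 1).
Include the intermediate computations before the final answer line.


f(Y) = (ds/dtau, dt/dtau, -Gamma^s_ij Y'^i Y'^j, -Gamma^t_ij Y'^i Y'^j) with the Gammas evaluated at the stage position; h = 0.150000; intermediate values shown to 6 dp
step 0: s = 0.5000, t = 1.0000, ds/dtau = -1.0000, dt/dtau = 0.5000
step 1:
  k1: at (s, t) = (0.500000, 1.000000), (ds/dtau, dt/dtau) = (-1.000000, 0.500000); Gamma_sss = 0.058276, Gamma_sst = 0.214892, Gamma_stt = -1.600292, Gamma_tss = 0.137120, Gamma_tst = 0.505629, Gamma_ttt = 0.631666; k1 = (-1.000000, 0.500000, 0.556689, 0.210593)
  k2: at (s, t) = (0.425000, 1.037500), (ds/dtau, dt/dtau) = (-0.958248, 0.515794); Gamma_sss = 0.055572, Gamma_sst = 0.200573, Gamma_stt = -1.335098, Gamma_tss = 0.118286, Gamma_tst = 0.426922, Gamma_ttt = 0.652265; k2 = (-0.958248, 0.515794, 0.502436, 0.139873)
  k3: at (s, t) = (0.428131, 1.038685), (ds/dtau, dt/dtau) = (-0.962317, 0.510491); Gamma_sss = 0.055656, Gamma_sst = 0.201483, Gamma_stt = -1.348472, Gamma_tss = 0.118558, Gamma_tst = 0.429194, Gamma_ttt = 0.649230; k3 = (-0.962317, 0.510491, 0.497830, 0.142706)
  k4: at (s, t) = (0.355652, 1.076574), (ds/dtau, dt/dtau) = (-0.925325, 0.521406); Gamma_sss = 0.050206, Gamma_sst = 0.179615, Gamma_stt = -1.107585, Gamma_tss = 0.098472, Gamma_tst = 0.352290, Gamma_ttt = 0.671084; k4 = (-0.925325, 0.521406, 0.431443, 0.073181)
  Y <- Y + (h/6)(k1 + 2k2 + 2k3 + k4): s = 0.3558, t = 1.0768, ds/dtau = -0.9253, dt/dtau = 0.5212
step 2:
  k1: at (s, t) = (0.355839, 1.076849), (ds/dtau, dt/dtau) = (-0.925283, 0.521223); Gamma_sss = 0.050211, Gamma_sst = 0.179691, Gamma_stt = -1.108493, Gamma_tss = 0.098463, Gamma_tst = 0.352374, Gamma_ttt = 0.670748; k1 = (-0.925283, 0.521223, 0.431483, 0.073362)
  k2: at (s, t) = (0.286442, 1.115941), (ds/dtau, dt/dtau) = (-0.892922, 0.526725); Gamma_sss = 0.042627, Gamma_sst = 0.152324, Gamma_stt = -0.889435, Gamma_tss = 0.078001, Gamma_tst = 0.278734, Gamma_ttt = 0.691445; k2 = (-0.892922, 0.526725, 0.356062, 0.008166)
  k3: at (s, t) = (0.288869, 1.116354), (ds/dtau, dt/dtau) = (-0.898579, 0.521836); Gamma_sss = 0.042867, Gamma_sst = 0.153402, Gamma_stt = -0.898181, Gamma_tss = 0.078484, Gamma_tst = 0.280860, Gamma_ttt = 0.689425; k3 = (-0.898579, 0.521836, 0.353836, 0.012285)
  k4: at (s, t) = (0.221052, 1.155125), (ds/dtau, dt/dtau) = (-0.872208, 0.523066); Gamma_sss = 0.033861, Gamma_sst = 0.121891, Gamma_stt = -0.689175, Gamma_tss = 0.058492, Gamma_tst = 0.210556, Gamma_ttt = 0.710018; k4 = (-0.872208, 0.523066, 0.274016, -0.046636)
  Y <- Y + (h/6)(k1 + 2k2 + 2k3 + k4): s = 0.2213, t = 1.1554, ds/dtau = -0.8722, dt/dtau = 0.5229

Answer: s = 0.2213, t = 1.1554, ds/dtau = -0.8722, dt/dtau = 0.5229


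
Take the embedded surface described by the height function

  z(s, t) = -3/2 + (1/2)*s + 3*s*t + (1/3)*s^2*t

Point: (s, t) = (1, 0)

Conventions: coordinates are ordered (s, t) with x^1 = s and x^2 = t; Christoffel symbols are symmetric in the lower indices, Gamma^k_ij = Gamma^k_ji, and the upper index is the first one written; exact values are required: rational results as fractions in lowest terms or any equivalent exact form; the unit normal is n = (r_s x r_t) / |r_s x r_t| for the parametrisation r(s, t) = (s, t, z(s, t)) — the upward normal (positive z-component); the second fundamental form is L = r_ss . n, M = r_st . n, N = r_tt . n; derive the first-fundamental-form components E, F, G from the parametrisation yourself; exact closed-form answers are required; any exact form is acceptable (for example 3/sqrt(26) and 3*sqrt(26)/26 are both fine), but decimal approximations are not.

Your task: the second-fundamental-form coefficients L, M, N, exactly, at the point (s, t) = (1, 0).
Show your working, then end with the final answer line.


z_s = 1/2, z_t = 10/3, z_ss = 0, z_st = 11/3, z_tt = 0
E = 5/4, F = 5/3, G = 109/9; answer radicand W^2 = 445/36
unnormalised second-form numerators: l = 0, m = 11/3, n = 0; L = l/sqrt(445/36), and similarly M = m/sqrt(W^2), N = n/sqrt(W^2)

Answer: L = 0, M = 22*sqrt(445)/445, N = 0


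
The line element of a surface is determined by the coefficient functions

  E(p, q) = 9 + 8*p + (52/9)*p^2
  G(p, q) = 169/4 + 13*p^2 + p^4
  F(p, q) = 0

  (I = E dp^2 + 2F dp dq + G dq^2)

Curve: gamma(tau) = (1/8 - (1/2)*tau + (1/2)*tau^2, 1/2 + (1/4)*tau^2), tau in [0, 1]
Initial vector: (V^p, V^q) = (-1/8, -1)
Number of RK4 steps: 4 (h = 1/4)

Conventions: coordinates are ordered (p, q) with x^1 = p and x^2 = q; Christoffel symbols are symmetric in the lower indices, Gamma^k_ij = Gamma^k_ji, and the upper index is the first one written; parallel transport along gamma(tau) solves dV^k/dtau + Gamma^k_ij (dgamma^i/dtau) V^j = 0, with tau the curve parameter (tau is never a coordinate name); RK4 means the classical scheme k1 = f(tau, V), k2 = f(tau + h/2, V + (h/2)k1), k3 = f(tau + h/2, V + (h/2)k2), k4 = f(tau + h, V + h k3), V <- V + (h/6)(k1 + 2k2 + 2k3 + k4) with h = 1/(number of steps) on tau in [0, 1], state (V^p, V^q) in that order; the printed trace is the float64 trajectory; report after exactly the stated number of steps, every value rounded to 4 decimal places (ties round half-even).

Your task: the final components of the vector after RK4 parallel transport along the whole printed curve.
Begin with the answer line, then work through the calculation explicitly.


Answer: V^p = -0.1388, V^q = -0.9996

gamma'(tau) = (-1/2 + tau, (1/2)*tau); f(tau, V)^k = -Gamma^k_ij(gamma(tau)) gamma'^i(tau) V^j; h = 1/4; intermediate values shown to 6 dp
curve data and Christoffel symbols at the stage parameters:
  tau = 0.000000: gamma = (0.125000, 0.500000), gamma' = (-0.500000, 0.000000); Gamma_ppp = 0.467997, Gamma_ppq = 0.000000, Gamma_pqq = -0.161433, Gamma_qpp = 0.000000, Gamma_qpq = 0.038369, Gamma_qqq = 0.000000
  tau = 0.125000: gamma = (0.070312, 0.503906), gamma' = (-0.375000, 0.062500); Gamma_ppp = 0.459412, Gamma_ppq = 0.000000, Gamma_pqq = -0.095376, Gamma_qpp = 0.000000, Gamma_qpq = 0.021618, Gamma_qqq = 0.000000
  tau = 0.250000: gamma = (0.031250, 0.515625), gamma' = (-0.250000, 0.125000); Gamma_ppp = 0.451676, Gamma_ppq = 0.000000, Gamma_pqq = -0.043899, Gamma_qpp = 0.000000, Gamma_qpq = 0.009614, Gamma_qqq = 0.000000
  tau = 0.375000: gamma = (0.007812, 0.535156), gamma' = (-0.125000, 0.187500); Gamma_ppp = 0.446343, Gamma_ppq = 0.000000, Gamma_pqq = -0.011207, Gamma_qpp = 0.000000, Gamma_qpq = 0.002404, Gamma_qqq = 0.000000
  tau = 0.500000: gamma = (0.000000, 0.562500), gamma' = (0.000000, 0.250000); Gamma_ppp = 0.444444, Gamma_ppq = 0.000000, Gamma_pqq = 0.000000, Gamma_qpp = 0.000000, Gamma_qpq = 0.000000, Gamma_qqq = 0.000000
  tau = 0.625000: gamma = (0.007812, 0.597656), gamma' = (0.125000, 0.312500); Gamma_ppp = 0.446343, Gamma_ppq = 0.000000, Gamma_pqq = -0.011207, Gamma_qpp = 0.000000, Gamma_qpq = 0.002404, Gamma_qqq = 0.000000
  tau = 0.750000: gamma = (0.031250, 0.640625), gamma' = (0.250000, 0.375000); Gamma_ppp = 0.451676, Gamma_ppq = 0.000000, Gamma_pqq = -0.043899, Gamma_qpp = 0.000000, Gamma_qpq = 0.009614, Gamma_qqq = 0.000000
  tau = 0.875000: gamma = (0.070312, 0.691406), gamma' = (0.375000, 0.437500); Gamma_ppp = 0.459412, Gamma_ppq = 0.000000, Gamma_pqq = -0.095376, Gamma_qpp = 0.000000, Gamma_qpq = 0.021618, Gamma_qqq = 0.000000
  tau = 1.000000: gamma = (0.125000, 0.750000), gamma' = (0.500000, 0.500000); Gamma_ppp = 0.467997, Gamma_ppq = 0.000000, Gamma_pqq = -0.161433, Gamma_qpp = 0.000000, Gamma_qpq = 0.038369, Gamma_qqq = 0.000000
step 0: V^p = -0.1250, V^q = -1.0000
step 1: k1 = (-0.029250, -0.019185), k2 = (-0.028140, -0.007952), k3 = (-0.028108, -0.007941), k4 = (-0.020407, -0.002250); V <- V + (h/6)(k1 + 2k2 + 2k3 + k4): V^p = -0.1318, V^q = -1.0022
step 2: k1 = (-0.020377, -0.002250), k2 = (-0.009600, -0.000241), k3 = (-0.009524, -0.000241), k4 = (0.000000, 0.000000); V <- V + (h/6)(k1 + 2k2 + 2k3 + k4): V^p = -0.1342, V^q = -1.0024
step 3: k1 = (0.000000, 0.000000), k2 = (0.003977, 0.000402), k3 = (0.003949, 0.000402), k4 = (-0.001457, 0.002889); V <- V + (h/6)(k1 + 2k2 + 2k3 + k4): V^p = -0.1336, V^q = -1.0022
step 4: k1 = (-0.001412, 0.002890), k2 = (-0.018755, 0.009387), k3 = (-0.018348, 0.009401), k4 = (-0.048366, 0.021832); V <- V + (h/6)(k1 + 2k2 + 2k3 + k4): V^p = -0.1388, V^q = -0.9996


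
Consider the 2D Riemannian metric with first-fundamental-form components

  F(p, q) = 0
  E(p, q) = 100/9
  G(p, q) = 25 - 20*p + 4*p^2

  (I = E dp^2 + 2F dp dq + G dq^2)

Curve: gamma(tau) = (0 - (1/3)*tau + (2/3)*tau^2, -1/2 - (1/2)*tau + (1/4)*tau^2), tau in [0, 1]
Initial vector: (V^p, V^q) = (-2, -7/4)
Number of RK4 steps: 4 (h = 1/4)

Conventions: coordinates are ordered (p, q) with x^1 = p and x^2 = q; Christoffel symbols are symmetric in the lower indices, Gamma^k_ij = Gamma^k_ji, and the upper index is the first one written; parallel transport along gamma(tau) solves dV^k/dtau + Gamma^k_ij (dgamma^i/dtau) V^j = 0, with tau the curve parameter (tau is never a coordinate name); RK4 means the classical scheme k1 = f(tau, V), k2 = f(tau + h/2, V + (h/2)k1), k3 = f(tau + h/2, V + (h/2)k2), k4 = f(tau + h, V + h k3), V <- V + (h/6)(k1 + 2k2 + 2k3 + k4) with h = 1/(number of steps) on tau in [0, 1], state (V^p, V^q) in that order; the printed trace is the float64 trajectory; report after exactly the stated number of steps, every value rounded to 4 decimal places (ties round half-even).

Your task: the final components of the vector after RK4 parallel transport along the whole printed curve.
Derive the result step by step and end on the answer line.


gamma'(tau) = (-1/3 + (4/3)*tau, -1/2 + (1/2)*tau); f(tau, V)^k = -Gamma^k_ij(gamma(tau)) gamma'^i(tau) V^j; h = 1/4; intermediate values shown to 6 dp
curve data and Christoffel symbols at the stage parameters:
  tau = 0.000000: gamma = (0.000000, -0.500000), gamma' = (-0.333333, -0.500000); Gamma_ppp = 0.000000, Gamma_ppq = 0.000000, Gamma_pqq = 0.900000, Gamma_qpp = 0.000000, Gamma_qpq = -0.400000, Gamma_qqq = 0.000000
  tau = 0.125000: gamma = (-0.031250, -0.558594), gamma' = (-0.166667, -0.437500); Gamma_ppp = 0.000000, Gamma_ppq = 0.000000, Gamma_pqq = 0.911250, Gamma_qpp = 0.000000, Gamma_qpq = -0.395062, Gamma_qqq = 0.000000
  tau = 0.250000: gamma = (-0.041667, -0.609375), gamma' = (0.000000, -0.375000); Gamma_ppp = 0.000000, Gamma_ppq = 0.000000, Gamma_pqq = 0.915000, Gamma_qpp = 0.000000, Gamma_qpq = -0.393443, Gamma_qqq = 0.000000
  tau = 0.375000: gamma = (-0.031250, -0.652344), gamma' = (0.166667, -0.312500); Gamma_ppp = 0.000000, Gamma_ppq = 0.000000, Gamma_pqq = 0.911250, Gamma_qpp = 0.000000, Gamma_qpq = -0.395062, Gamma_qqq = 0.000000
  tau = 0.500000: gamma = (0.000000, -0.687500), gamma' = (0.333333, -0.250000); Gamma_ppp = 0.000000, Gamma_ppq = 0.000000, Gamma_pqq = 0.900000, Gamma_qpp = 0.000000, Gamma_qpq = -0.400000, Gamma_qqq = 0.000000
  tau = 0.625000: gamma = (0.052083, -0.714844), gamma' = (0.500000, -0.187500); Gamma_ppp = 0.000000, Gamma_ppq = 0.000000, Gamma_pqq = 0.881250, Gamma_qpp = 0.000000, Gamma_qpq = -0.408511, Gamma_qqq = 0.000000
  tau = 0.750000: gamma = (0.125000, -0.734375), gamma' = (0.666667, -0.125000); Gamma_ppp = 0.000000, Gamma_ppq = 0.000000, Gamma_pqq = 0.855000, Gamma_qpp = 0.000000, Gamma_qpq = -0.421053, Gamma_qqq = 0.000000
  tau = 0.875000: gamma = (0.218750, -0.746094), gamma' = (0.833333, -0.062500); Gamma_ppp = 0.000000, Gamma_ppq = 0.000000, Gamma_pqq = 0.821250, Gamma_qpp = 0.000000, Gamma_qpq = -0.438356, Gamma_qqq = 0.000000
  tau = 1.000000: gamma = (0.333333, -0.750000), gamma' = (1.000000, 0.000000); Gamma_ppp = 0.000000, Gamma_ppq = 0.000000, Gamma_pqq = 0.780000, Gamma_qpp = 0.000000, Gamma_qpq = -0.461538, Gamma_qqq = 0.000000
step 0: V^p = -2.0000, V^q = -1.7500
step 1: k1 = (-0.787500, 0.633333), k2 = (-0.666114, 0.472707), k3 = (-0.674119, 0.471406), k4 = (-0.560031, 0.319947); V <- V + (h/6)(k1 + 2k2 + 2k3 + k4): V^p = -2.1678, V^q = -1.6316
step 2: k1 = (-0.559844, 0.319844), k2 = (-0.453240, 0.171475), k3 = (-0.458521, 0.168609), k4 = (-0.357627, 0.016319); V <- V + (h/6)(k1 + 2k2 + 2k3 + k4): V^p = -2.2820, V^q = -1.5893
step 3: k1 = (-0.357583, 0.016303), k2 = (-0.262263, -0.145980), k3 = (-0.265615, -0.151036), k4 = (-0.173887, -0.333104); V <- V + (h/6)(k1 + 2k2 + 2k3 + k4): V^p = -2.3482, V^q = -1.6272
step 4: k1 = (-0.173908, -0.333172), k2 = (-0.085659, -0.544698), k3 = (-0.087016, -0.554659), k4 = (0.000000, -0.815018); V <- V + (h/6)(k1 + 2k2 + 2k3 + k4): V^p = -2.3698, V^q = -1.7667

Answer: V^p = -2.3698, V^q = -1.7667


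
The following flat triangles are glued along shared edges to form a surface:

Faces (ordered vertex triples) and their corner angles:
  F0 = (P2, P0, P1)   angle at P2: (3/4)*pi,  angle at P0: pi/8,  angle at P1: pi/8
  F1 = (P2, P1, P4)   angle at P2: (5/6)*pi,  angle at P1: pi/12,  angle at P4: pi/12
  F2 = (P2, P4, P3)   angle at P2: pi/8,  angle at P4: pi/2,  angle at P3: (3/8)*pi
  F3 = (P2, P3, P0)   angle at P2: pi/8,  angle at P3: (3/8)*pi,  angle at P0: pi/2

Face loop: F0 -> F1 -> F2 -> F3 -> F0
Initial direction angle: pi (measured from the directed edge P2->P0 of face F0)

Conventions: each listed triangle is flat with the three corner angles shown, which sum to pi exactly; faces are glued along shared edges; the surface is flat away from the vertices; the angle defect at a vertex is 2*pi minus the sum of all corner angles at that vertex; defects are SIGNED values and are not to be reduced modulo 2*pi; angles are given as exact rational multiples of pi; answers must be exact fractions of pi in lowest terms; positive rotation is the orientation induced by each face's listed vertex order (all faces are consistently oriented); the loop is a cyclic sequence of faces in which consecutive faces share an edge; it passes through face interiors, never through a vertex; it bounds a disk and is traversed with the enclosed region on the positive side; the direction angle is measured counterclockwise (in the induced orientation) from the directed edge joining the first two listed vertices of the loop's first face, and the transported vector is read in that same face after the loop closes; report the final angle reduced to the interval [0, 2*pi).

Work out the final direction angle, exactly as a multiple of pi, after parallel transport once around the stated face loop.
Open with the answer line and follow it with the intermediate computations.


Answer: final direction angle = (7/6)*pi

enclosed vertex P2: corner angles sum to (11/6)*pi, defect = 2*pi - (11/6)*pi = pi/6
the final direction is the initial angle plus the enclosed defects, taken mod 2*pi in the induced orientation
final angle = pi + pi/6 = (7/6)*pi (mod 2*pi)


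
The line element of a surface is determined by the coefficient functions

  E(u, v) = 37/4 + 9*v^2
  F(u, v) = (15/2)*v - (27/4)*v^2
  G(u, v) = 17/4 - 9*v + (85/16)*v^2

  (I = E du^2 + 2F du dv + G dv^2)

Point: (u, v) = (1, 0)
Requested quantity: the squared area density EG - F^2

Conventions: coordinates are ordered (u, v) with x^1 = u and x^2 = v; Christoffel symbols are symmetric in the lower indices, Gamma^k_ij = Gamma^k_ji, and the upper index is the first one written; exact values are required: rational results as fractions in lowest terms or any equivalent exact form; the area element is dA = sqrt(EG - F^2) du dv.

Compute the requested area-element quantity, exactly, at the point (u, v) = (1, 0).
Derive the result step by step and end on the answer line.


E = 37/4, F = 0, G = 17/4; EG - F^2 = 629/16

Answer: EG - F^2 = 629/16


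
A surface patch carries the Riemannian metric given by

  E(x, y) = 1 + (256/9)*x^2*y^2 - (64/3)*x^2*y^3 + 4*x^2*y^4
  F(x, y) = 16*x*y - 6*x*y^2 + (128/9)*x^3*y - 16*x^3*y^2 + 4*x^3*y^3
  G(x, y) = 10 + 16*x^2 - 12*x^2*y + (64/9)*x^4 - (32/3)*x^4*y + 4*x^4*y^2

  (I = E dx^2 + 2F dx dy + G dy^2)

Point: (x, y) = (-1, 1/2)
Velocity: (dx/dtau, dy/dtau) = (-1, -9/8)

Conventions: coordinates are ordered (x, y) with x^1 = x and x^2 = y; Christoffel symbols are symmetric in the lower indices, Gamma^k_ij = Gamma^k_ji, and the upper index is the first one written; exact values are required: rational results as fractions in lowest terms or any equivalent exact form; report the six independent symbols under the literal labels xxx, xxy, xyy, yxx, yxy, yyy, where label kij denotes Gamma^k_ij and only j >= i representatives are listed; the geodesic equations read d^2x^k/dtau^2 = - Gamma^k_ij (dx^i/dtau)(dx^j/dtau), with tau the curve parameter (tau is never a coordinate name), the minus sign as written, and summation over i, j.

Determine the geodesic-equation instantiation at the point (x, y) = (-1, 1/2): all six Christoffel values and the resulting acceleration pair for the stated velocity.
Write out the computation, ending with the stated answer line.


E = 205/36, F = -91/9, G = 205/9 at the point
E_x = -169/18, E_y = 130/9, F_x = 52/3, F_y = -101/9, G_x = -280/9, G_y = -56/3
EG - F^2 = 989/36;  g^inv = (36/989) * [[205/9, 91/9], [91/9, 205/36]]
first-kind symbols [ij,l] = (1/2)(d_i g_jl + d_j g_il - d_l g_ij): [xx,x] = E_x/2 = -169/36, [xx,y] = F_x - E_y/2 = 91/9, [xy,x] = E_y/2 = 65/9, [xy,y] = G_x/2 = -140/9, [yy,x] = F_y - G_x/2 = 13/3, [yy,y] = G_y/2 = -28/3
Gamma^x_ij = (G*[ij,x] - F*[ij,y])/(EG - F^2), Gamma^y_ij = (E*[ij,y] - F*[ij,x])/(EG - F^2)
Gamma_xxx = -169/989, Gamma_xxy = 260/989, Gamma_xyy = 156/989, Gamma_yxx = 364/989, Gamma_yxy = -560/989, Gamma_yyy = -336/989
d^2x/dtau^2 = -(Gamma_xxx*(-1)^2 + 2*Gamma_xxy*(-1)*(-9/8) + Gamma_xyy*(-9/8)^2) = -9815/15824
d^2y/dtau^2 = -(Gamma_yxx*(-1)^2 + 2*Gamma_yxy*(-1)*(-9/8) + Gamma_yyy*(-9/8)^2) = 5285/3956

Answer: Gamma_xxx = -169/989, Gamma_xxy = 260/989, Gamma_xyy = 156/989, Gamma_yxx = 364/989, Gamma_yxy = -560/989, Gamma_yyy = -336/989; accelerations (d^2x/dtau^2, d^2y/dtau^2) = (-9815/15824, 5285/3956)


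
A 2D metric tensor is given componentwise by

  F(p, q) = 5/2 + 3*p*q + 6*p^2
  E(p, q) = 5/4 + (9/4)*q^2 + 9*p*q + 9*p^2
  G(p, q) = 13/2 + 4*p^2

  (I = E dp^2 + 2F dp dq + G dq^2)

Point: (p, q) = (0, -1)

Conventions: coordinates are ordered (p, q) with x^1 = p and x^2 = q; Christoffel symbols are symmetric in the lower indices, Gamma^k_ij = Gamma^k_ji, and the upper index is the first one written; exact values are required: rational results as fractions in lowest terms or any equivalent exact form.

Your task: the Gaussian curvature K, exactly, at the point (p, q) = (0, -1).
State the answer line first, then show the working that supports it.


Answer: K = -221/2904

E = 7/2, F = 5/2, G = 13/2, EG - F^2 = 33/2 at the point
E_p = -9, E_q = -9/2, F_p = -3, F_q = 0, G_p = 0, G_q = 0
E_qq = 9/2, F_pq = 3, G_pp = 8
The intrinsic route: Brioschi's K = (det M1 - det M2)/(EG - F^2)^2.
M1 = [[-E_qq/2 + F_pq - G_pp/2, E_p/2, F_p - E_q/2], [F_q - G_p/2, E, F], [G_q/2, F, G]] = [[-13/4, -9/2, -3/4], [0, 7/2, 5/2], [0, 5/2, 13/2]]; det M1 = -429/8
M2 = [[0, E_q/2, G_p/2], [E_q/2, E, F], [G_p/2, F, G]] = [[0, -9/4, 0], [-9/4, 7/2, 5/2], [0, 5/2, 13/2]]; det M2 = -1053/32
det M1 - det M2 = -663/32; K = -663/32 / (33/2)^2 = -221/2904


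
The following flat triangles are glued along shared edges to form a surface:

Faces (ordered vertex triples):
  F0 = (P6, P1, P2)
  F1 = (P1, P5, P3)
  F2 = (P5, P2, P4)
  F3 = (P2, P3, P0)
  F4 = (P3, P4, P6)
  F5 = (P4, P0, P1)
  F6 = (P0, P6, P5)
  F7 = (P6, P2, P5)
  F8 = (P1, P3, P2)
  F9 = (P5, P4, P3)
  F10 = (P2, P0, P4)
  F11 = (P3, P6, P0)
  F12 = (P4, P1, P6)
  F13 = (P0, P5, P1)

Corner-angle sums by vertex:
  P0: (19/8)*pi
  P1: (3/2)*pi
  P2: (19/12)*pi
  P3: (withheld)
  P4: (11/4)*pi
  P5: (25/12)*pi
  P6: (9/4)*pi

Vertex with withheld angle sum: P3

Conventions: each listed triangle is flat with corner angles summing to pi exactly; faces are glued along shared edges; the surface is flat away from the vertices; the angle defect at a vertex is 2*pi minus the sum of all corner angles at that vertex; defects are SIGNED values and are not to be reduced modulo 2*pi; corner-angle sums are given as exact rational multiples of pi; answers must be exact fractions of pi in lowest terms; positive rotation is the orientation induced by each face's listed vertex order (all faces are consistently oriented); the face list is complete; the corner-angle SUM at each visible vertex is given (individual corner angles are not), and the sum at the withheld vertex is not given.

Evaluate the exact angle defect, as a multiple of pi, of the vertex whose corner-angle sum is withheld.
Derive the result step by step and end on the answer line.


V = 7, E = 21, F = 14; chi = V - E + F = 0
Gauss-Bonnet: total defect = 2*pi*chi = 0; visible defects sum to (-13/24)*pi

Answer: defect(P3) = (13/24)*pi


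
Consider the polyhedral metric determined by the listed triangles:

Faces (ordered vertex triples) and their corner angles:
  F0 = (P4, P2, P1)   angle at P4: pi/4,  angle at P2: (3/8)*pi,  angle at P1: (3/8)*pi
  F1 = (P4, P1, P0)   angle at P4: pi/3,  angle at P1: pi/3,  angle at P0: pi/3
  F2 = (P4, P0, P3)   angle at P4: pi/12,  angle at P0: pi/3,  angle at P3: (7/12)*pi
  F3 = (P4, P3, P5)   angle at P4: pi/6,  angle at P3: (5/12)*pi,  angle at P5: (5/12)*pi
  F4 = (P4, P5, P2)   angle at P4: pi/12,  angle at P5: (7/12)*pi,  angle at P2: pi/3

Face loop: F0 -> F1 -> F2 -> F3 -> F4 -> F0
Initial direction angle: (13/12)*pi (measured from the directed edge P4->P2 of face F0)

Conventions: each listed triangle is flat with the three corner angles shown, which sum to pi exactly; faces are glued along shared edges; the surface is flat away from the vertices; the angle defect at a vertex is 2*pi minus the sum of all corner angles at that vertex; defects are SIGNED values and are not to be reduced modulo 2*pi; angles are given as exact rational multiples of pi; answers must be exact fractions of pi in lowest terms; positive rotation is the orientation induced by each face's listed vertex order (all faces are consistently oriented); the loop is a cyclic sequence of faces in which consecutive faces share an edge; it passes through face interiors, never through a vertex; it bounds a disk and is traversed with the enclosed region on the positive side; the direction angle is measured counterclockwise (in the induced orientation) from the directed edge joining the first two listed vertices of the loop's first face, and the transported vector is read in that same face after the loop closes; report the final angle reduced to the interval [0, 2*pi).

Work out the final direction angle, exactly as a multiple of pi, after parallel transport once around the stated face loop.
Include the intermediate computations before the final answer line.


enclosed vertex P4: corner angles sum to (11/12)*pi, defect = 2*pi - (11/12)*pi = (13/12)*pi
transport around the loop rotates by the sum of enclosed defects; add to the initial angle mod 2*pi
final angle = (13/12)*pi + (13/12)*pi = pi/6 (mod 2*pi)

Answer: final direction angle = pi/6


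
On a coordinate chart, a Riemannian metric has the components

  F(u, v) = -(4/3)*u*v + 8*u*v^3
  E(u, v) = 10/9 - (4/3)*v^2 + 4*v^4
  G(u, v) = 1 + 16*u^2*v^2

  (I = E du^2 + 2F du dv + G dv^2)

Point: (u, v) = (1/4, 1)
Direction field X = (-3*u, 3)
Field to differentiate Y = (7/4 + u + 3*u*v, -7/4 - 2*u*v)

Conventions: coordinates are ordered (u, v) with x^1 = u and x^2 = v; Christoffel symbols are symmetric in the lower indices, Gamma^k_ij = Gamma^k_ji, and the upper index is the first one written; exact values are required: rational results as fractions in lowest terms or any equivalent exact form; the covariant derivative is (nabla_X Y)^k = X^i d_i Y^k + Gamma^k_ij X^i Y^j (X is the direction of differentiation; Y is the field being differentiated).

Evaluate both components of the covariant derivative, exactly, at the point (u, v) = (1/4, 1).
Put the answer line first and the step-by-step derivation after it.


Answer: (nabla_X Y)^u = 1851/172, (nabla_X Y)^v = 297/43

E = 34/9, F = 5/3, G = 2 at the point
E_u = 0, E_v = 40/3, F_u = 20/3, F_v = 17/3, G_u = 8, G_v = 2
EG - F^2 = 43/9;  g^inv = (9/43) * [[2, -5/3], [-5/3, 34/9]]
first-kind symbols [ij,l] = (1/2)(d_i g_jl + d_j g_il - d_l g_ij): [uu,u] = E_u/2 = 0, [uu,v] = F_u - E_v/2 = 0, [uv,u] = E_v/2 = 20/3, [uv,v] = G_u/2 = 4, [vv,u] = F_v - G_u/2 = 5/3, [vv,v] = G_v/2 = 1
Gamma^u_ij = (G*[ij,u] - F*[ij,v])/(EG - F^2), Gamma^v_ij = (E*[ij,v] - F*[ij,u])/(EG - F^2)
Gamma_uuu = 0, Gamma_uuv = 60/43, Gamma_uvv = 15/43, Gamma_vuu = 0, Gamma_vuv = 36/43, Gamma_vvv = 9/43
X = (-3/4, 3), Y = (11/4, -9/4) at the point


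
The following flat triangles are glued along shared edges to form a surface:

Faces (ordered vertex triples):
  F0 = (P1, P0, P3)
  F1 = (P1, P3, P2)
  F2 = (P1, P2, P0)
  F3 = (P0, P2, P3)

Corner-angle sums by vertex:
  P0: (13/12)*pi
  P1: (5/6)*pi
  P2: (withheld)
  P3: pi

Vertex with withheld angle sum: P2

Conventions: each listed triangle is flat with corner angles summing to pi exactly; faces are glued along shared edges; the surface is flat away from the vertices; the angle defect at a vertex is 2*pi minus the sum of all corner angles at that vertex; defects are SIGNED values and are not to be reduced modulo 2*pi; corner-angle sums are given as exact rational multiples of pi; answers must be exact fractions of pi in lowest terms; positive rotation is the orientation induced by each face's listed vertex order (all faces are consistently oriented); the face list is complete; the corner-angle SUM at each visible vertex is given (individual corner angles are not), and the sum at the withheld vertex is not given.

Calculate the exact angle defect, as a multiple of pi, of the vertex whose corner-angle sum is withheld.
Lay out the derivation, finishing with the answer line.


V = 4, E = 6, F = 4; chi = V - E + F = 2
Gauss-Bonnet: total defect = 2*pi*chi = 4*pi; visible defects sum to (37/12)*pi

Answer: defect(P2) = (11/12)*pi


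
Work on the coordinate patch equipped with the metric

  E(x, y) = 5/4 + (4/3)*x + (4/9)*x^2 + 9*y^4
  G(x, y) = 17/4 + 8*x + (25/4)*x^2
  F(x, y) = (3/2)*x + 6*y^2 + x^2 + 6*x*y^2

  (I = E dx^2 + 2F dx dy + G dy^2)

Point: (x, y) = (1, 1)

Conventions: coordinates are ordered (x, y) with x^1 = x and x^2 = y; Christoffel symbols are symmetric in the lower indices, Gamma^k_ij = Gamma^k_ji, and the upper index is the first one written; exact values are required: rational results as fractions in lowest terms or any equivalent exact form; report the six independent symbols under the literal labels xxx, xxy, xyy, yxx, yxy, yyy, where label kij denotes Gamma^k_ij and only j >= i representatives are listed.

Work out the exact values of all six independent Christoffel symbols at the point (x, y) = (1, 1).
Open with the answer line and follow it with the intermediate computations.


Answer: Gamma_xxx = 10354/883, Gamma_xxy = 13275/883, Gamma_xyy = 18315/883, Gamma_yxx = -8521/883, Gamma_yxy = -19831/1766, Gamma_yyy = -14355/883

E = 433/36, F = 29/2, G = 37/2 at the point
E_x = 20/9, E_y = 36, F_x = 19/2, F_y = 24, G_x = 41/2, G_y = 0
EG - F^2 = 883/72;  g^inv = (72/883) * [[37/2, -29/2], [-29/2, 433/36]]
first-kind symbols [ij,l] = (1/2)(d_i g_jl + d_j g_il - d_l g_ij): [xx,x] = E_x/2 = 10/9, [xx,y] = F_x - E_y/2 = -17/2, [xy,x] = E_y/2 = 18, [xy,y] = G_x/2 = 41/4, [yy,x] = F_y - G_x/2 = 55/4, [yy,y] = G_y/2 = 0
Gamma^x_ij = (G*[ij,x] - F*[ij,y])/(EG - F^2), Gamma^y_ij = (E*[ij,y] - F*[ij,x])/(EG - F^2)


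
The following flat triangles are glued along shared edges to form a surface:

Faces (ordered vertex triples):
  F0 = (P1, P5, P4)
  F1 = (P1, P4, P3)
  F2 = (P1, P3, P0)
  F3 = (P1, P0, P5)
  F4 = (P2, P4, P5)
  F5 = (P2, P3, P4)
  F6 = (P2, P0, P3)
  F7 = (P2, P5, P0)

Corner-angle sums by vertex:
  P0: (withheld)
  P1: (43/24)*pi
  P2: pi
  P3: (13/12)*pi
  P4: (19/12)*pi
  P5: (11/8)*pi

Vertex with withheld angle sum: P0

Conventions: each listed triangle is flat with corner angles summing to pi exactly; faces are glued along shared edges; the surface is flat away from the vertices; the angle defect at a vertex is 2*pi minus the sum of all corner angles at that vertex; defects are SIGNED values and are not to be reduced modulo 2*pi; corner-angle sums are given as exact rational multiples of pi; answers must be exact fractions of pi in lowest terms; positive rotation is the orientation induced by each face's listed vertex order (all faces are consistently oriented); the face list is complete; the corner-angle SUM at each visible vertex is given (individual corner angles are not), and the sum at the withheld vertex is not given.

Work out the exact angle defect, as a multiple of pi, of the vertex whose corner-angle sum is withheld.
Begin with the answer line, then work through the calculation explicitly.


Answer: defect(P0) = (5/6)*pi

V = 6, E = 12, F = 8; chi = V - E + F = 2
Gauss-Bonnet: total defect = 2*pi*chi = 4*pi; visible defects sum to (19/6)*pi


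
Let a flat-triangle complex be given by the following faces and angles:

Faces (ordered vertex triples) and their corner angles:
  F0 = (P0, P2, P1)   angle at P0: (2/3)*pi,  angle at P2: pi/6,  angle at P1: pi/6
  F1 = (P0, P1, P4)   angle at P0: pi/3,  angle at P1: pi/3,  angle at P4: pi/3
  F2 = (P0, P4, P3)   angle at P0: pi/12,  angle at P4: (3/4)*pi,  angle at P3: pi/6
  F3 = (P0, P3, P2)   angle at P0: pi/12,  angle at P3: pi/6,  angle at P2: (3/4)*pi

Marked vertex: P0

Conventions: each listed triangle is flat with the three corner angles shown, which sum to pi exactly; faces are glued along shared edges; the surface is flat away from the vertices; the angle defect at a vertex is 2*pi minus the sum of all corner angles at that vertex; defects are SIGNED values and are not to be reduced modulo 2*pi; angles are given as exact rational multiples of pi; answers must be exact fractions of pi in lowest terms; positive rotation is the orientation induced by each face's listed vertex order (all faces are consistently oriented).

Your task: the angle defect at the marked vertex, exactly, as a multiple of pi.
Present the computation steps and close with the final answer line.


Sum of corner angles at P0: (7/6)*pi
defect = 2*pi - (7/6)*pi

Answer: defect(P0) = (5/6)*pi


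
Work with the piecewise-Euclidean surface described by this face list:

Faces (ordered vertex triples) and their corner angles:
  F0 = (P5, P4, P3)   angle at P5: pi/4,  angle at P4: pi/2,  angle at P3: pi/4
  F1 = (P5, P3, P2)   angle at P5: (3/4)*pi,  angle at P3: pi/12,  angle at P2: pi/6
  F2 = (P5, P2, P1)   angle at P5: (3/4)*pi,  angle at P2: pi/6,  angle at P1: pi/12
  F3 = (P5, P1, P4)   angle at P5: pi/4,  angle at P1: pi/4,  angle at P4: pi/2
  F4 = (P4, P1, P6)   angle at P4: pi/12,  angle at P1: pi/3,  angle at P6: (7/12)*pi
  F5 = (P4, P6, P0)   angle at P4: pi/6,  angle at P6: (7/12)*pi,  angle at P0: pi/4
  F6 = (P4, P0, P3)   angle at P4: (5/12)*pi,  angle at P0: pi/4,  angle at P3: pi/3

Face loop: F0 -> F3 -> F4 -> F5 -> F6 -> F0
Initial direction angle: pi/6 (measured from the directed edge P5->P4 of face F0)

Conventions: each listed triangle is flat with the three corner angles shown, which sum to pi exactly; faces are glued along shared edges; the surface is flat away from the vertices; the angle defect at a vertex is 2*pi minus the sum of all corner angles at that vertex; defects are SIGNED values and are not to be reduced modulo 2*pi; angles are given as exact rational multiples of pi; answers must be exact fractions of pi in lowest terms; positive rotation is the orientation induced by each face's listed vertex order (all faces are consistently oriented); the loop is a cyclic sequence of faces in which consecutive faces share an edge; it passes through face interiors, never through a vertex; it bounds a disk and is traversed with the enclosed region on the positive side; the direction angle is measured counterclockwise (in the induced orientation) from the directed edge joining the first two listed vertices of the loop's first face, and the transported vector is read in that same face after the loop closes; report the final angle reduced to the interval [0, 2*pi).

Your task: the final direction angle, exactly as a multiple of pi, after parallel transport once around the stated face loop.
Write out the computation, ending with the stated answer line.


enclosed vertex P4: corner angles sum to (5/3)*pi, defect = 2*pi - (5/3)*pi = pi/3
the final direction is the initial angle plus the enclosed defects, taken mod 2*pi in the induced orientation
final angle = pi/6 + pi/3 = pi/2 (mod 2*pi)

Answer: final direction angle = pi/2


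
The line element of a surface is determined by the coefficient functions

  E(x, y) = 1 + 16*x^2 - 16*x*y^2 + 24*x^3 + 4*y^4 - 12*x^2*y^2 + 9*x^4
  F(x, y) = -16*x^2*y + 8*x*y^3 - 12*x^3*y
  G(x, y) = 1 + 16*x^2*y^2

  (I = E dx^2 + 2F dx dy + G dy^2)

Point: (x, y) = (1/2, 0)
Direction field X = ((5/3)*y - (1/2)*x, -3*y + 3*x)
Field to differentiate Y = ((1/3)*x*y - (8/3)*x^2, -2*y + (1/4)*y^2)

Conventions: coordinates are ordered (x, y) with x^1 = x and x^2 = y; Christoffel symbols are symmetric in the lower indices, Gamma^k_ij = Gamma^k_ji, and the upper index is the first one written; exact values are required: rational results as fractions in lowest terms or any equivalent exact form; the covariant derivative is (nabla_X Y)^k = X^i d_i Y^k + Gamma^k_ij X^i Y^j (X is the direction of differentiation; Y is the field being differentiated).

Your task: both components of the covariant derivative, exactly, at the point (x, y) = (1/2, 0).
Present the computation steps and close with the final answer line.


E = 137/16, F = 0, G = 1 at the point
E_x = 77/2, E_y = 0, F_x = 0, F_y = -11/2, G_x = 0, G_y = 0
EG - F^2 = 137/16;  g^inv = (16/137) * [[1, 0], [0, 137/16]]
first-kind symbols [ij,l] = (1/2)(d_i g_jl + d_j g_il - d_l g_ij): [xx,x] = E_x/2 = 77/4, [xx,y] = F_x - E_y/2 = 0, [xy,x] = E_y/2 = 0, [xy,y] = G_x/2 = 0, [yy,x] = F_y - G_x/2 = -11/2, [yy,y] = G_y/2 = 0
Gamma^x_ij = (G*[ij,x] - F*[ij,y])/(EG - F^2), Gamma^y_ij = (E*[ij,y] - F*[ij,x])/(EG - F^2)
Gamma_xxx = 308/137, Gamma_xxy = 0, Gamma_xyy = -88/137, Gamma_yxx = 0, Gamma_yxy = 0, Gamma_yyy = 0
X = (-1/4, 3/2), Y = (-2/3, 0) at the point

Answer: (nabla_X Y)^x = 2123/1644, (nabla_X Y)^y = -3
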